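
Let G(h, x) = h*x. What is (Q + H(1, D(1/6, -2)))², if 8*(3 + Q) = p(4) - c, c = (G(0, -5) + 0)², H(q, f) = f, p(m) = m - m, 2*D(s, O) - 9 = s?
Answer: 361/144 ≈ 2.5069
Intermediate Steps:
D(s, O) = 9/2 + s/2
p(m) = 0
c = 0 (c = (0*(-5) + 0)² = (0 + 0)² = 0² = 0)
Q = -3 (Q = -3 + (0 - 1*0)/8 = -3 + (0 + 0)/8 = -3 + (⅛)*0 = -3 + 0 = -3)
(Q + H(1, D(1/6, -2)))² = (-3 + (9/2 + (1/6)/2))² = (-3 + (9/2 + (1*(⅙))/2))² = (-3 + (9/2 + (½)*(⅙)))² = (-3 + (9/2 + 1/12))² = (-3 + 55/12)² = (19/12)² = 361/144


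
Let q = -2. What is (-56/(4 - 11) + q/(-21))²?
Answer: 28900/441 ≈ 65.533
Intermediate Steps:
(-56/(4 - 11) + q/(-21))² = (-56/(4 - 11) - 2/(-21))² = (-56/(-7) - 2*(-1/21))² = (-56*(-⅐) + 2/21)² = (8 + 2/21)² = (170/21)² = 28900/441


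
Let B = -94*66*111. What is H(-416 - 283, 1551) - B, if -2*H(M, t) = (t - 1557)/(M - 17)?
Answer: 493069101/716 ≈ 6.8864e+5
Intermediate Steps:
H(M, t) = -(-1557 + t)/(2*(-17 + M)) (H(M, t) = -(t - 1557)/(2*(M - 17)) = -(-1557 + t)/(2*(-17 + M)))
B = -688644 (B = -6204*111 = -688644)
H(-416 - 283, 1551) - B = (1557 - 1*1551)/(2*(-17 + (-416 - 283))) - 1*(-688644) = (1557 - 1551)/(2*(-17 - 699)) + 688644 = (½)*6/(-716) + 688644 = (½)*(-1/716)*6 + 688644 = -3/716 + 688644 = 493069101/716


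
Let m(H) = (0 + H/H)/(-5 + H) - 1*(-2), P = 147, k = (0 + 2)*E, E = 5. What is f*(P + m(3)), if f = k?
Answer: 1485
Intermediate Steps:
k = 10 (k = (0 + 2)*5 = 2*5 = 10)
f = 10
m(H) = 2 + 1/(-5 + H) (m(H) = (0 + 1)/(-5 + H) + 2 = 1/(-5 + H) + 2 = 2 + 1/(-5 + H))
f*(P + m(3)) = 10*(147 + (-9 + 2*3)/(-5 + 3)) = 10*(147 + (-9 + 6)/(-2)) = 10*(147 - ½*(-3)) = 10*(147 + 3/2) = 10*(297/2) = 1485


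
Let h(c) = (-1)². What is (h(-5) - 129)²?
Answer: 16384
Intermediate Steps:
h(c) = 1
(h(-5) - 129)² = (1 - 129)² = (-128)² = 16384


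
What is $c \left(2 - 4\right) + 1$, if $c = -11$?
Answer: $23$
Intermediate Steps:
$c \left(2 - 4\right) + 1 = - 11 \left(2 - 4\right) + 1 = \left(-11\right) \left(-2\right) + 1 = 22 + 1 = 23$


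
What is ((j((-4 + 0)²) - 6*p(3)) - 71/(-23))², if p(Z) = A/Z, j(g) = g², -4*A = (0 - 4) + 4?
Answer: 35509681/529 ≈ 67126.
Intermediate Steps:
A = 0 (A = -((0 - 4) + 4)/4 = -(-4 + 4)/4 = -¼*0 = 0)
p(Z) = 0 (p(Z) = 0/Z = 0)
((j((-4 + 0)²) - 6*p(3)) - 71/(-23))² = ((((-4 + 0)²)² - 6*0) - 71/(-23))² = ((((-4)²)² + 0) - 71*(-1/23))² = ((16² + 0) + 71/23)² = ((256 + 0) + 71/23)² = (256 + 71/23)² = (5959/23)² = 35509681/529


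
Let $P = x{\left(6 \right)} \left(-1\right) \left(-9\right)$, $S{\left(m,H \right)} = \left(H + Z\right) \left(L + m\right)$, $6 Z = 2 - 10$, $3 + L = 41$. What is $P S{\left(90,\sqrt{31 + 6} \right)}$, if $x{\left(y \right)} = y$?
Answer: $-9216 + 6912 \sqrt{37} \approx 32828.0$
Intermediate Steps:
$L = 38$ ($L = -3 + 41 = 38$)
$Z = - \frac{4}{3}$ ($Z = \frac{2 - 10}{6} = \frac{1}{6} \left(-8\right) = - \frac{4}{3} \approx -1.3333$)
$S{\left(m,H \right)} = \left(38 + m\right) \left(- \frac{4}{3} + H\right)$ ($S{\left(m,H \right)} = \left(H - \frac{4}{3}\right) \left(38 + m\right) = \left(- \frac{4}{3} + H\right) \left(38 + m\right) = \left(38 + m\right) \left(- \frac{4}{3} + H\right)$)
$P = 54$ ($P = 6 \left(-1\right) \left(-9\right) = \left(-6\right) \left(-9\right) = 54$)
$P S{\left(90,\sqrt{31 + 6} \right)} = 54 \left(- \frac{152}{3} + 38 \sqrt{31 + 6} - 120 + \sqrt{31 + 6} \cdot 90\right) = 54 \left(- \frac{152}{3} + 38 \sqrt{37} - 120 + \sqrt{37} \cdot 90\right) = 54 \left(- \frac{152}{3} + 38 \sqrt{37} - 120 + 90 \sqrt{37}\right) = 54 \left(- \frac{512}{3} + 128 \sqrt{37}\right) = -9216 + 6912 \sqrt{37}$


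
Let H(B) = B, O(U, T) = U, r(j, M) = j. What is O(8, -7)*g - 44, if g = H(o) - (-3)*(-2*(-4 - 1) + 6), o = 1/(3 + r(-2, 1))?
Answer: 348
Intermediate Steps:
o = 1 (o = 1/(3 - 2) = 1/1 = 1)
g = 49 (g = 1 - (-3)*(-2*(-4 - 1) + 6) = 1 - (-3)*(-2*(-5) + 6) = 1 - (-3)*(10 + 6) = 1 - (-3)*16 = 1 - 1*(-48) = 1 + 48 = 49)
O(8, -7)*g - 44 = 8*49 - 44 = 392 - 44 = 348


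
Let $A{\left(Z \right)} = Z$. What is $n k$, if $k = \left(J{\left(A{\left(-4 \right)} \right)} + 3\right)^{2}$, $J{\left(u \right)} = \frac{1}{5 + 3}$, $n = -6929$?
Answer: $- \frac{4330625}{64} \approx -67666.0$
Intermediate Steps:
$J{\left(u \right)} = \frac{1}{8}$
$k = \frac{625}{64}$ ($k = \left(\frac{1}{8} + 3\right)^{2} = \left(\frac{25}{8}\right)^{2} = \frac{625}{64} \approx 9.7656$)
$n k = \left(-6929\right) \frac{625}{64} = - \frac{4330625}{64}$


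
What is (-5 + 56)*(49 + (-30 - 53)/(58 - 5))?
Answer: 128214/53 ≈ 2419.1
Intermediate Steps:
(-5 + 56)*(49 + (-30 - 53)/(58 - 5)) = 51*(49 - 83/53) = 51*(2514/53) = 128214/53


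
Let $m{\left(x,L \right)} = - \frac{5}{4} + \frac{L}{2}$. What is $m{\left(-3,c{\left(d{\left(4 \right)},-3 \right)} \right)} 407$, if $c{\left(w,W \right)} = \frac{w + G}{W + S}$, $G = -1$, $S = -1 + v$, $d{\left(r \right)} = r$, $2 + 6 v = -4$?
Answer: $- \frac{12617}{20} \approx -630.85$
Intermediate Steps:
$v = -1$ ($v = - \frac{1}{3} + \frac{1}{6} \left(-4\right) = - \frac{1}{3} - \frac{2}{3} = -1$)
$S = -2$ ($S = -1 - 1 = -2$)
$c{\left(w,W \right)} = \frac{-1 + w}{-2 + W}$ ($c{\left(w,W \right)} = \frac{w - 1}{W - 2} = \frac{-1 + w}{-2 + W}$)
$m{\left(x,L \right)} = - \frac{5}{4} + \frac{L}{2}$ ($m{\left(x,L \right)} = \left(-5\right) \frac{1}{4} + L \frac{1}{2} = - \frac{5}{4} + \frac{L}{2}$)
$m{\left(-3,c{\left(d{\left(4 \right)},-3 \right)} \right)} 407 = \left(- \frac{5}{4} + \frac{\frac{1}{-2 - 3} \left(-1 + 4\right)}{2}\right) 407 = \left(- \frac{5}{4} + \frac{\frac{1}{-5} \cdot 3}{2}\right) 407 = \left(- \frac{5}{4} + \frac{\left(- \frac{1}{5}\right) 3}{2}\right) 407 = \left(- \frac{5}{4} + \frac{1}{2} \left(- \frac{3}{5}\right)\right) 407 = \left(- \frac{5}{4} - \frac{3}{10}\right) 407 = \left(- \frac{31}{20}\right) 407 = - \frac{12617}{20}$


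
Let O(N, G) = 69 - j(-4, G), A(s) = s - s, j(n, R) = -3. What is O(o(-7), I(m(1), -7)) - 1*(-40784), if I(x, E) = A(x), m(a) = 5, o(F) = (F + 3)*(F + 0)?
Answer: 40856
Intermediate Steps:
o(F) = F*(3 + F) (o(F) = (3 + F)*F = F*(3 + F))
A(s) = 0
I(x, E) = 0
O(N, G) = 72 (O(N, G) = 69 - 1*(-3) = 69 + 3 = 72)
O(o(-7), I(m(1), -7)) - 1*(-40784) = 72 - 1*(-40784) = 72 + 40784 = 40856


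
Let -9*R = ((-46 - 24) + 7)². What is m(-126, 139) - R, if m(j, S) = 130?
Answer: 571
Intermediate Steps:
R = -441 (R = -((-46 - 24) + 7)²/9 = -(-70 + 7)²/9 = -⅑*(-63)² = -⅑*3969 = -441)
m(-126, 139) - R = 130 - 1*(-441) = 130 + 441 = 571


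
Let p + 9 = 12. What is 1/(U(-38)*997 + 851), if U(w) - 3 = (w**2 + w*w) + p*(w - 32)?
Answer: 1/2673808 ≈ 3.7400e-7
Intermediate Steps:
p = 3 (p = -9 + 12 = 3)
U(w) = -93 + 2*w**2 + 3*w (U(w) = 3 + ((w**2 + w*w) + 3*(w - 32)) = 3 + ((w**2 + w**2) + 3*(-32 + w)) = 3 + (2*w**2 + (-96 + 3*w)) = 3 + (-96 + 2*w**2 + 3*w) = -93 + 2*w**2 + 3*w)
1/(U(-38)*997 + 851) = 1/((-93 + 2*(-38)**2 + 3*(-38))*997 + 851) = 1/((-93 + 2*1444 - 114)*997 + 851) = 1/((-93 + 2888 - 114)*997 + 851) = 1/(2681*997 + 851) = 1/(2672957 + 851) = 1/2673808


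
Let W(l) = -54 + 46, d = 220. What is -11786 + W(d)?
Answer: -11794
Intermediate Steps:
W(l) = -8
-11786 + W(d) = -11786 - 8 = -11794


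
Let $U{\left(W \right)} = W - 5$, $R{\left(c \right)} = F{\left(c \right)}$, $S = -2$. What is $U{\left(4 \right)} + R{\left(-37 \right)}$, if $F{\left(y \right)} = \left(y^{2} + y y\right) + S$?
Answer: $2735$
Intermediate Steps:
$F{\left(y \right)} = -2 + 2 y^{2}$ ($F{\left(y \right)} = \left(y^{2} + y y\right) - 2 = \left(y^{2} + y^{2}\right) - 2 = 2 y^{2} - 2 = -2 + 2 y^{2}$)
$R{\left(c \right)} = -2 + 2 c^{2}$
$U{\left(W \right)} = -5 + W$
$U{\left(4 \right)} + R{\left(-37 \right)} = \left(-5 + 4\right) - \left(2 - 2 \left(-37\right)^{2}\right) = -1 + \left(-2 + 2 \cdot 1369\right) = -1 + \left(-2 + 2738\right) = -1 + 2736 = 2735$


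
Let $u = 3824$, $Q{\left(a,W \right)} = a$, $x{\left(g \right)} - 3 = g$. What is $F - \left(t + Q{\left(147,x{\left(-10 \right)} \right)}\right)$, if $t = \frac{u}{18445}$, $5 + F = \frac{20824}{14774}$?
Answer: $- \frac{20546687228}{136253215} \approx -150.8$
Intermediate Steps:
$x{\left(g \right)} = 3 + g$
$F = - \frac{26523}{7387}$ ($F = -5 + \frac{20824}{14774} = -5 + 20824 \cdot \frac{1}{14774} = -5 + \frac{10412}{7387} = - \frac{26523}{7387} \approx -3.5905$)
$t = \frac{3824}{18445} \approx 0.20732$
$F - \left(t + Q{\left(147,x{\left(-10 \right)} \right)}\right) = - \frac{26523}{7387} - \left(\frac{3824}{18445} + 147\right) = - \frac{26523}{7387} - \frac{2715239}{18445} = - \frac{20546687228}{136253215}$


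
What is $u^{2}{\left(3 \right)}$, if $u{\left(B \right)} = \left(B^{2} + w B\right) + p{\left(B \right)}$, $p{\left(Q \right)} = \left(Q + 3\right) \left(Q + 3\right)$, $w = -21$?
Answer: $324$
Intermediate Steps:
$p{\left(Q \right)} = \left(3 + Q\right)^{2}$ ($p{\left(Q \right)} = \left(3 + Q\right) \left(3 + Q\right) = \left(3 + Q\right)^{2}$)
$u{\left(B \right)} = B^{2} + \left(3 + B\right)^{2} - 21 B$ ($u{\left(B \right)} = \left(B^{2} - 21 B\right) + \left(3 + B\right)^{2} = B^{2} + \left(3 + B\right)^{2} - 21 B$)
$u^{2}{\left(3 \right)} = \left(9 - 45 + 2 \cdot 3^{2}\right)^{2} = \left(9 - 45 + 2 \cdot 9\right)^{2} = \left(9 - 45 + 18\right)^{2} = \left(-18\right)^{2} = 324$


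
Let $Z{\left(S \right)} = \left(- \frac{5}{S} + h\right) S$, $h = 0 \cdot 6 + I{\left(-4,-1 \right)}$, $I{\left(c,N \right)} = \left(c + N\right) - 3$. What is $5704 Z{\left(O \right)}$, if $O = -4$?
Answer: $154008$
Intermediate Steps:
$I{\left(c,N \right)} = -3 + N + c$ ($I{\left(c,N \right)} = \left(N + c\right) - 3 = -3 + N + c$)
$h = -8$ ($h = 0 \cdot 6 - 8 = 0 - 8 = -8$)
$Z{\left(S \right)} = S \left(-8 - \frac{5}{S}\right)$ ($Z{\left(S \right)} = \left(- \frac{5}{S} - 8\right) S = \left(-8 - \frac{5}{S}\right) S = S \left(-8 - \frac{5}{S}\right)$)
$5704 Z{\left(O \right)} = 5704 \left(-5 - -32\right) = 5704 \left(-5 + 32\right) = 5704 \cdot 27 = 154008$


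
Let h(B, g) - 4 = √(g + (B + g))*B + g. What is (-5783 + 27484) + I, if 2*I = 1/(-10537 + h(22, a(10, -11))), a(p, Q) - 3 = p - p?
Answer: 2405932313683/110867348 - 11*√7/55433674 ≈ 21701.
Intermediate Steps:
a(p, Q) = 3 (a(p, Q) = 3 + (p - p) = 3 + 0 = 3)
h(B, g) = 4 + g + B*√(B + 2*g) (h(B, g) = 4 + (√(g + (B + g))*B + g) = 4 + (√(B + 2*g)*B + g) = 4 + (B*√(B + 2*g) + g) = 4 + (g + B*√(B + 2*g)) = 4 + g + B*√(B + 2*g))
I = 1/(2*(-10530 + 44*√7)) (I = 1/(2*(-10537 + (4 + 3 + 22*√(22 + 2*3)))) = 1/(2*(-10537 + (4 + 3 + 22*√(22 + 6)))) = 1/(2*(-10537 + (4 + 3 + 22*√28))) = 1/(2*(-10537 + (4 + 3 + 22*(2*√7)))) = 1/(2*(-10537 + (4 + 3 + 44*√7))) = 1/(2*(-10537 + (7 + 44*√7))) = 1/(2*(-10530 + 44*√7)) ≈ -4.8014e-5)
(-5783 + 27484) + I = (-5783 + 27484) + (-5265/110867348 - 11*√7/55433674) = 21701 + (-5265/110867348 - 11*√7/55433674) = 2405932313683/110867348 - 11*√7/55433674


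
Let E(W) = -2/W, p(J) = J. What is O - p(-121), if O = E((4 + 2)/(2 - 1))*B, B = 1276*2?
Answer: -2189/3 ≈ -729.67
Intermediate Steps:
B = 2552
O = -2552/3 (O = -2*(2 - 1)/(4 + 2)*2552 = -2/(6/1)*2552 = -2/(6*1)*2552 = -2/6*2552 = -2*1/6*2552 = -1/3*2552 = -2552/3 ≈ -850.67)
O - p(-121) = -2552/3 - 1*(-121) = -2552/3 + 121 = -2189/3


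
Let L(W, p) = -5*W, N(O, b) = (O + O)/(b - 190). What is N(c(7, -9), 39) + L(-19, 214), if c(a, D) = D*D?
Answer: 14183/151 ≈ 93.927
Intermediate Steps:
c(a, D) = D²
N(O, b) = 2*O/(-190 + b) (N(O, b) = (2*O)/(-190 + b) = 2*O/(-190 + b))
N(c(7, -9), 39) + L(-19, 214) = 2*(-9)²/(-190 + 39) - 5*(-19) = 2*81/(-151) + 95 = 2*81*(-1/151) + 95 = -162/151 + 95 = 14183/151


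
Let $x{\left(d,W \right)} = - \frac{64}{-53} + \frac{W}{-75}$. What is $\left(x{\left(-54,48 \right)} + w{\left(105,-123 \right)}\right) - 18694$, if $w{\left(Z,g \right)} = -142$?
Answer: $- \frac{24956948}{1325} \approx -18835.0$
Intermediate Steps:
$x{\left(d,W \right)} = \frac{64}{53} - \frac{W}{75}$ ($x{\left(d,W \right)} = \left(-64\right) \left(- \frac{1}{53}\right) + W \left(- \frac{1}{75}\right) = \frac{64}{53} - \frac{W}{75}$)
$\left(x{\left(-54,48 \right)} + w{\left(105,-123 \right)}\right) - 18694 = \left(\left(\frac{64}{53} - \frac{16}{25}\right) - 142\right) - 18694 = \left(\frac{752}{1325} - 142\right) - 18694 = - \frac{187398}{1325} - 18694 = - \frac{24956948}{1325}$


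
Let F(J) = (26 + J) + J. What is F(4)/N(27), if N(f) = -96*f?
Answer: -17/1296 ≈ -0.013117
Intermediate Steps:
F(J) = 26 + 2*J
F(4)/N(27) = (26 + 2*4)/((-96*27)) = (26 + 8)/(-2592) = 34*(-1/2592) = -17/1296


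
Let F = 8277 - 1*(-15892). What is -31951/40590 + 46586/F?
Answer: 1118702021/981019710 ≈ 1.1403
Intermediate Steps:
F = 24169 (F = 8277 + 15892 = 24169)
-31951/40590 + 46586/F = -31951/40590 + 46586/24169 = 1118702021/981019710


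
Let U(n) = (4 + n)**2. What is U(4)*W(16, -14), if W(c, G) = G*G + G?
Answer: 11648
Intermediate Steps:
W(c, G) = G + G**2 (W(c, G) = G**2 + G = G + G**2)
U(4)*W(16, -14) = (4 + 4)**2*(-14*(1 - 14)) = 8**2*(-14*(-13)) = 64*182 = 11648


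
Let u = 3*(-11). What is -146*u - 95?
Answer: 4723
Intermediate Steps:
u = -33
-146*u - 95 = -146*(-33) - 95 = 4818 - 95 = 4723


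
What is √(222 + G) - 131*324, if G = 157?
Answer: -42444 + √379 ≈ -42425.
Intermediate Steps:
√(222 + G) - 131*324 = √(222 + 157) - 131*324 = √379 - 42444 = -42444 + √379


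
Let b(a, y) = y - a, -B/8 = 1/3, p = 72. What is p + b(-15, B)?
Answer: 253/3 ≈ 84.333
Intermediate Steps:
B = -8/3 ≈ -2.6667
p + b(-15, B) = 72 + (-8/3 - 1*(-15)) = 72 + (-8/3 + 15) = 72 + 37/3 = 253/3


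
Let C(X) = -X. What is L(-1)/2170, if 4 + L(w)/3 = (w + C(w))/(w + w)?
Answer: -6/1085 ≈ -0.0055300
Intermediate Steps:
L(w) = -12 (L(w) = -12 + 3*((w - w)/(w + w)) = -12 + 3*(0/((2*w))) = -12 + 3*(0*(1/(2*w))) = -12 + 3*0 = -12 + 0 = -12)
L(-1)/2170 = -12/2170 = -12*1/2170 = -6/1085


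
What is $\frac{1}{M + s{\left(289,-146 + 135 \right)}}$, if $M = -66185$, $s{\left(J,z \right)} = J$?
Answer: $- \frac{1}{65896} \approx -1.5175 \cdot 10^{-5}$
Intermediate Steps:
$\frac{1}{M + s{\left(289,-146 + 135 \right)}} = \frac{1}{-66185 + 289} = \frac{1}{-65896} = - \frac{1}{65896}$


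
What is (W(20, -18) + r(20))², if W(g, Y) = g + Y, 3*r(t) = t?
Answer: 676/9 ≈ 75.111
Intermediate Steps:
r(t) = t/3
W(g, Y) = Y + g
(W(20, -18) + r(20))² = ((-18 + 20) + (⅓)*20)² = (2 + 20/3)² = (26/3)² = 676/9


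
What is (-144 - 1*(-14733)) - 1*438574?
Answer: -423985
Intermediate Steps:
(-144 - 1*(-14733)) - 1*438574 = (-144 + 14733) - 438574 = 14589 - 438574 = -423985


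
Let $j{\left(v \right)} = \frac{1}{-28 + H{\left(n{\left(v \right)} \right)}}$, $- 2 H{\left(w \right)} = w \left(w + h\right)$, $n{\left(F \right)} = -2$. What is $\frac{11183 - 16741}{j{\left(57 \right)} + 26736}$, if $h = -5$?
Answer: $- \frac{194530}{935759} \approx -0.20788$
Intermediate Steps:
$H{\left(w \right)} = - \frac{w \left(-5 + w\right)}{2}$ ($H{\left(w \right)} = - \frac{w \left(w - 5\right)}{2} = - \frac{w \left(-5 + w\right)}{2}$)
$j{\left(v \right)} = - \frac{1}{35}$ ($j{\left(v \right)} = \frac{1}{-28 + \frac{1}{2} \left(-2\right) \left(5 - -2\right)} = \frac{1}{-28 + \frac{1}{2} \left(-2\right) \left(5 + 2\right)} = \frac{1}{-28 + \frac{1}{2} \left(-2\right) 7} = \frac{1}{-28 - 7} = \frac{1}{-35} = - \frac{1}{35}$)
$\frac{11183 - 16741}{j{\left(57 \right)} + 26736} = \frac{11183 - 16741}{- \frac{1}{35} + 26736} = \frac{11183 - 16741}{\frac{935759}{35}} = \left(11183 - 16741\right) \frac{35}{935759} = \left(-5558\right) \frac{35}{935759} = - \frac{194530}{935759}$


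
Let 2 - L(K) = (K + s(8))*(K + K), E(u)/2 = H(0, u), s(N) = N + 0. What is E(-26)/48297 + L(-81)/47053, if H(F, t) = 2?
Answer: -570875516/2272518741 ≈ -0.25121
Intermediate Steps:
s(N) = N
E(u) = 4 (E(u) = 2*2 = 4)
L(K) = 2 - 2*K*(8 + K) (L(K) = 2 - (K + 8)*(K + K) = 2 - (8 + K)*2*K = 2 - 2*K*(8 + K))
E(-26)/48297 + L(-81)/47053 = 4/48297 + (2 - 16*(-81) - 2*(-81)**2)/47053 = 4*(1/48297) + (2 + 1296 - 2*6561)*(1/47053) = 4/48297 + (2 + 1296 - 13122)*(1/47053) = 4/48297 - 11824*1/47053 = 4/48297 - 11824/47053 = -570875516/2272518741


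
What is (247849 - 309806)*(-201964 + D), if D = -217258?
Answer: 25973737454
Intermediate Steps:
(247849 - 309806)*(-201964 + D) = (247849 - 309806)*(-201964 - 217258) = -61957*(-419222) = 25973737454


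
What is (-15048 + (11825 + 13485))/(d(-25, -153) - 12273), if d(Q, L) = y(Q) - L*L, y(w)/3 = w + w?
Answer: -5131/17916 ≈ -0.28639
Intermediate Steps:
y(w) = 6*w (y(w) = 3*(w + w) = 3*(2*w) = 6*w)
d(Q, L) = -L² + 6*Q (d(Q, L) = 6*Q - L*L = 6*Q - L² = -L² + 6*Q)
(-15048 + (11825 + 13485))/(d(-25, -153) - 12273) = (-15048 + (11825 + 13485))/((-1*(-153)² + 6*(-25)) - 12273) = (-15048 + 25310)/((-1*23409 - 150) - 12273) = 10262/((-23409 - 150) - 12273) = 10262/(-23559 - 12273) = 10262/(-35832) = 10262*(-1/35832) = -5131/17916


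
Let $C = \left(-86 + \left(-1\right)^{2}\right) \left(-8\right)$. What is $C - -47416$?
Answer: $48096$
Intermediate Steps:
$C = 680$ ($C = \left(-86 + 1\right) \left(-8\right) = \left(-85\right) \left(-8\right) = 680$)
$C - -47416 = 680 - -47416 = 680 + 47416 = 48096$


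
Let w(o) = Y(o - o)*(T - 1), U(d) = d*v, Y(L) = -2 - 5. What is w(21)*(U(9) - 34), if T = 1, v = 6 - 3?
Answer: 0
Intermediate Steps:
Y(L) = -7
v = 3
U(d) = 3*d (U(d) = d*3 = 3*d)
w(o) = 0 (w(o) = -7*(1 - 1) = -7*0 = 0)
w(21)*(U(9) - 34) = 0*(3*9 - 34) = 0*(27 - 34) = 0*(-7) = 0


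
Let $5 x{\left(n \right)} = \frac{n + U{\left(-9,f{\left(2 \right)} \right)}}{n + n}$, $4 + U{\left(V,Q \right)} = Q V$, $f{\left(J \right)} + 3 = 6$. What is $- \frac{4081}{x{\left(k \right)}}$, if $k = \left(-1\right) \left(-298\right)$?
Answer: $- \frac{12161380}{267} \approx -45548.0$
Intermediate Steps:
$k = 298$
$f{\left(J \right)} = 3$ ($f{\left(J \right)} = -3 + 6 = 3$)
$U{\left(V,Q \right)} = -4 + Q V$
$x{\left(n \right)} = \frac{-31 + n}{10 n}$ ($x{\left(n \right)} = \frac{\left(n + \left(-4 + 3 \left(-9\right)\right)\right) \frac{1}{n + n}}{5} = \frac{\left(n - 31\right) \frac{1}{2 n}}{5} = \frac{\left(-31 + n\right) \frac{1}{2 n}}{5} = \frac{\frac{1}{2} \frac{1}{n} \left(-31 + n\right)}{5} = \frac{-31 + n}{10 n}$)
$- \frac{4081}{x{\left(k \right)}} = - \frac{4081}{\frac{1}{10} \cdot \frac{1}{298} \left(-31 + 298\right)} = - \frac{4081}{\frac{1}{10} \cdot \frac{1}{298} \cdot 267} = - \frac{4081}{\frac{267}{2980}} = \left(-4081\right) \frac{2980}{267} = - \frac{12161380}{267}$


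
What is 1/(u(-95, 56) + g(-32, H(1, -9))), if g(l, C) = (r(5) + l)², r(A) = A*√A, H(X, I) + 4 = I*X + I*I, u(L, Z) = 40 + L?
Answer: 547/342418 + 80*√5/171209 ≈ 0.0026423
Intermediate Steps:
H(X, I) = -4 + I² + I*X (H(X, I) = -4 + (I*X + I*I) = -4 + (I*X + I²) = -4 + (I² + I*X) = -4 + I² + I*X)
r(A) = A^(3/2)
g(l, C) = (l + 5*√5)² (g(l, C) = (5^(3/2) + l)² = (5*√5 + l)² = (l + 5*√5)²)
1/(u(-95, 56) + g(-32, H(1, -9))) = 1/((40 - 95) + (-32 + 5*√5)²) = 1/(-55 + (-32 + 5*√5)²)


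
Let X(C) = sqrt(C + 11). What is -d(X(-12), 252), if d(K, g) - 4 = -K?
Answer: -4 + I ≈ -4.0 + 1.0*I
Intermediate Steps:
X(C) = sqrt(11 + C)
d(K, g) = 4 - K
-d(X(-12), 252) = -(4 - sqrt(11 - 12)) = -(4 - sqrt(-1)) = -(4 - I) = -4 + I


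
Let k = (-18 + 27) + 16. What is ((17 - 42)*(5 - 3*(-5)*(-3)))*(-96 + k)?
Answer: -71000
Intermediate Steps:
k = 25 (k = 9 + 16 = 25)
((17 - 42)*(5 - 3*(-5)*(-3)))*(-96 + k) = ((17 - 42)*(5 - 3*(-5)*(-3)))*(-96 + 25) = -25*(5 + 15*(-3))*(-71) = -25*(5 - 45)*(-71) = -25*(-40)*(-71) = 1000*(-71) = -71000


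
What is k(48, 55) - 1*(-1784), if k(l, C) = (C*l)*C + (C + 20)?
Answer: 147059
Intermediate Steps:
k(l, C) = 20 + C + l*C**2 (k(l, C) = l*C**2 + (20 + C) = 20 + C + l*C**2)
k(48, 55) - 1*(-1784) = (20 + 55 + 48*55**2) - 1*(-1784) = (20 + 55 + 48*3025) + 1784 = (20 + 55 + 145200) + 1784 = 145275 + 1784 = 147059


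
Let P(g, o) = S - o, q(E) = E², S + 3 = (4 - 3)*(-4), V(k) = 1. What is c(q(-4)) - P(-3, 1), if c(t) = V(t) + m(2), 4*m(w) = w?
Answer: 19/2 ≈ 9.5000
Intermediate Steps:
S = -7 (S = -3 + (4 - 3)*(-4) = -3 + 1*(-4) = -3 - 4 = -7)
m(w) = w/4
P(g, o) = -7 - o
c(t) = 3/2 (c(t) = 1 + (¼)*2 = 1 + ½ = 3/2)
c(q(-4)) - P(-3, 1) = 3/2 - (-7 - 1*1) = 3/2 - (-7 - 1) = 3/2 - 1*(-8) = 3/2 + 8 = 19/2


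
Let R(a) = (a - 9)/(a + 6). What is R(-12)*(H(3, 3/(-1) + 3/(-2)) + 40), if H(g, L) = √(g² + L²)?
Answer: 140 + 21*√13/4 ≈ 158.93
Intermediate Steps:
R(a) = (-9 + a)/(6 + a)
H(g, L) = √(L² + g²)
R(-12)*(H(3, 3/(-1) + 3/(-2)) + 40) = ((-9 - 12)/(6 - 12))*(√((3/(-1) + 3/(-2))² + 3²) + 40) = (-21/(-6))*(√((3*(-1) + 3*(-½))² + 9) + 40) = (-⅙*(-21))*(√((-3 - 3/2)² + 9) + 40) = 7*(√((-9/2)² + 9) + 40)/2 = 7*(√(81/4 + 9) + 40)/2 = 7*(√(117/4) + 40)/2 = 7*(3*√13/2 + 40)/2 = 7*(40 + 3*√13/2)/2 = 140 + 21*√13/4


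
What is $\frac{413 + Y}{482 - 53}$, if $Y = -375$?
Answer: $\frac{38}{429} \approx 0.088578$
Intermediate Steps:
$\frac{413 + Y}{482 - 53} = \frac{413 - 375}{482 - 53} = \frac{38}{429}$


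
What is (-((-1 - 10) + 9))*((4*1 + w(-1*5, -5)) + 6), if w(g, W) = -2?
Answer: 16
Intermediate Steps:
(-((-1 - 10) + 9))*((4*1 + w(-1*5, -5)) + 6) = (-((-1 - 10) + 9))*((4*1 - 2) + 6) = (-(-11 + 9))*((4 - 2) + 6) = (-1*(-2))*(2 + 6) = 2*8 = 16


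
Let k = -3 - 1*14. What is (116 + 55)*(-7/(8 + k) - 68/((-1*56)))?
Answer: 4769/14 ≈ 340.64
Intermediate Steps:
k = -17 (k = -3 - 14 = -17)
(116 + 55)*(-7/(8 + k) - 68/((-1*56))) = (116 + 55)*(-7/(8 - 17) - 68/((-1*56))) = 171*(-7/(-9) - 68/(-56)) = 171*(-7*(-⅑) - 68*(-1/56)) = 171*(7/9 + 17/14) = 171*(251/126) = 4769/14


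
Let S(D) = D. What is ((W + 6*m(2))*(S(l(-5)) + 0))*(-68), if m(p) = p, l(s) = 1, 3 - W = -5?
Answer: -1360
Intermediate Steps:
W = 8 (W = 3 - 1*(-5) = 3 + 5 = 8)
((W + 6*m(2))*(S(l(-5)) + 0))*(-68) = ((8 + 6*2)*(1 + 0))*(-68) = ((8 + 12)*1)*(-68) = (20*1)*(-68) = 20*(-68) = -1360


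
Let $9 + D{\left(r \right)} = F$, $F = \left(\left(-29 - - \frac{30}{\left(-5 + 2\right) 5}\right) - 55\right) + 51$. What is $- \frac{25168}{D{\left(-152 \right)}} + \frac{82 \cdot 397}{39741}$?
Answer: $\frac{22764406}{39741} \approx 572.82$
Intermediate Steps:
$F = -35$ ($F = \left(\left(-29 - - \frac{30}{\left(-3\right) 5}\right) - 55\right) + 51 = \left(\left(-29 - - \frac{30}{-15}\right) - 55\right) + 51 = \left(\left(-29 - \left(-30\right) \left(- \frac{1}{15}\right)\right) - 55\right) + 51 = \left(\left(-29 - 2\right) - 55\right) + 51 = \left(-31 - 55\right) + 51 = -86 + 51 = -35$)
$D{\left(r \right)} = -44$ ($D{\left(r \right)} = -9 - 35 = -44$)
$- \frac{25168}{D{\left(-152 \right)}} + \frac{82 \cdot 397}{39741} = - \frac{25168}{-44} + \frac{82 \cdot 397}{39741} = \left(-25168\right) \left(- \frac{1}{44}\right) + 32554 \cdot \frac{1}{39741} = 572 + \frac{32554}{39741} = \frac{22764406}{39741}$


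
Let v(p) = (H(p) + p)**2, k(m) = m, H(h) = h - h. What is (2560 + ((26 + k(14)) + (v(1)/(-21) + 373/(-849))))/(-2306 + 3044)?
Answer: 7724453/2192967 ≈ 3.5224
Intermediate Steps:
H(h) = 0
v(p) = p**2 (v(p) = (0 + p)**2 = p**2)
(2560 + ((26 + k(14)) + (v(1)/(-21) + 373/(-849))))/(-2306 + 3044) = (2560 + ((26 + 14) + (1**2/(-21) + 373/(-849))))/(-2306 + 3044) = (2560 + (40 + (1*(-1/21) + 373*(-1/849))))/738 = (2560 + (40 + (-1/21 - 373/849)))*(1/738) = (2560 + (40 - 2894/5943))*(1/738) = (2560 + 234826/5943)*(1/738) = (15448906/5943)*(1/738) = 7724453/2192967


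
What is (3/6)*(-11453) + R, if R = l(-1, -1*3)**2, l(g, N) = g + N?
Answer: -11421/2 ≈ -5710.5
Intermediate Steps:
l(g, N) = N + g
R = 16 (R = (-1*3 - 1)**2 = (-3 - 1)**2 = (-4)**2 = 16)
(3/6)*(-11453) + R = (3/6)*(-11453) + 16 = (3*(1/6))*(-11453) + 16 = (1/2)*(-11453) + 16 = -11453/2 + 16 = -11421/2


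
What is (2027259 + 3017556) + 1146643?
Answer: 6191458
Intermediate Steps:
(2027259 + 3017556) + 1146643 = 5044815 + 1146643 = 6191458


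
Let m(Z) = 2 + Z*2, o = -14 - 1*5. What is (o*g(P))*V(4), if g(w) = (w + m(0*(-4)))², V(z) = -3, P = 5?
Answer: 2793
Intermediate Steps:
o = -19 (o = -14 - 5 = -19)
m(Z) = 2 + 2*Z
g(w) = (2 + w)² (g(w) = (w + (2 + 2*(0*(-4))))² = (w + (2 + 2*0))² = (w + (2 + 0))² = (w + 2)² = (2 + w)²)
(o*g(P))*V(4) = -19*(2 + 5)²*(-3) = -19*7²*(-3) = -19*49*(-3) = -931*(-3) = 2793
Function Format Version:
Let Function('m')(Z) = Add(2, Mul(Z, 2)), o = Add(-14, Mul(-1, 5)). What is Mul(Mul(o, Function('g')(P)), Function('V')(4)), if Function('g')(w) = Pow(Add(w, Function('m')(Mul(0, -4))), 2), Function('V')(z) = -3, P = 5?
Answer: 2793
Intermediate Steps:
o = -19 (o = Add(-14, -5) = -19)
Function('m')(Z) = Add(2, Mul(2, Z))
Function('g')(w) = Pow(Add(2, w), 2) (Function('g')(w) = Pow(Add(w, Add(2, Mul(2, Mul(0, -4)))), 2) = Pow(Add(w, Add(2, Mul(2, 0))), 2) = Pow(Add(w, Add(2, 0)), 2) = Pow(Add(w, 2), 2) = Pow(Add(2, w), 2))
Mul(Mul(o, Function('g')(P)), Function('V')(4)) = Mul(Mul(-19, Pow(Add(2, 5), 2)), -3) = Mul(Mul(-19, Pow(7, 2)), -3) = Mul(Mul(-19, 49), -3) = Mul(-931, -3) = 2793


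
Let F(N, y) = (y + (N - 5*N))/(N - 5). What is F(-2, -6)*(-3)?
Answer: 6/7 ≈ 0.85714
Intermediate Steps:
F(N, y) = (y - 4*N)/(-5 + N)
F(-2, -6)*(-3) = ((-6 - 4*(-2))/(-5 - 2))*(-3) = ((-6 + 8)/(-7))*(-3) = -1/7*2*(-3) = -2/7*(-3) = 6/7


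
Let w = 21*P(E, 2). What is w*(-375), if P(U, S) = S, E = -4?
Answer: -15750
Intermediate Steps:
w = 42 (w = 21*2 = 42)
w*(-375) = 42*(-375) = -15750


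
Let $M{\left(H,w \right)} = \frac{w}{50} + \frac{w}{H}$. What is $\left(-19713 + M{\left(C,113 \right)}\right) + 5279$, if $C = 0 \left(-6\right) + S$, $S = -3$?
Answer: $- \frac{2170411}{150} \approx -14469.0$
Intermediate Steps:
$C = -3$ ($C = 0 \left(-6\right) - 3 = 0 - 3 = -3$)
$M{\left(H,w \right)} = \frac{w}{50} + \frac{w}{H}$ ($M{\left(H,w \right)} = w \frac{1}{50} + \frac{w}{H} = \frac{w}{50} + \frac{w}{H}$)
$\left(-19713 + M{\left(C,113 \right)}\right) + 5279 = \left(-19713 + \left(\frac{1}{50} \cdot 113 + \frac{113}{-3}\right)\right) + 5279 = \left(-19713 + \left(\frac{113}{50} + 113 \left(- \frac{1}{3}\right)\right)\right) + 5279 = \left(-19713 + \left(\frac{113}{50} - \frac{113}{3}\right)\right) + 5279 = \left(-19713 - \frac{5311}{150}\right) + 5279 = - \frac{2962261}{150} + 5279 = - \frac{2170411}{150}$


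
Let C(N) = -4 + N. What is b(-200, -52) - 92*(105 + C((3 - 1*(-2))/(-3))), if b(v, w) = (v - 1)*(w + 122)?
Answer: -69626/3 ≈ -23209.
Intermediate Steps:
b(v, w) = (-1 + v)*(122 + w)
b(-200, -52) - 92*(105 + C((3 - 1*(-2))/(-3))) = (-122 - 1*(-52) + 122*(-200) - 200*(-52)) - 92*(105 + (-4 + (3 - 1*(-2))/(-3))) = (-122 + 52 - 24400 + 10400) - 92*(105 + (-4 + (3 + 2)*(-1/3))) = -14070 - 92*(105 + (-4 + 5*(-1/3))) = -14070 - 92*(105 + (-4 - 5/3)) = -14070 - 92*(105 - 17/3) = -14070 - 92*298/3 = -14070 - 1*27416/3 = -14070 - 27416/3 = -69626/3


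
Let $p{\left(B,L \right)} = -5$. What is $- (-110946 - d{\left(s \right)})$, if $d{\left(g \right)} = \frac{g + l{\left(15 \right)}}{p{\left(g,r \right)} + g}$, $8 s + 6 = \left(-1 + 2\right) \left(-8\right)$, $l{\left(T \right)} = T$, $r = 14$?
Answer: $\frac{2995489}{27} \approx 1.1094 \cdot 10^{5}$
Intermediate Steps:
$s = - \frac{7}{4}$ ($s = - \frac{3}{4} + \frac{\left(-1 + 2\right) \left(-8\right)}{8} = - \frac{3}{4} + \frac{1 \left(-8\right)}{8} = - \frac{3}{4} + \frac{1}{8} \left(-8\right) = - \frac{3}{4} - 1 = - \frac{7}{4} \approx -1.75$)
$d{\left(g \right)} = \frac{15 + g}{-5 + g}$ ($d{\left(g \right)} = \frac{g + 15}{-5 + g} = \frac{15 + g}{-5 + g}$)
$- (-110946 - d{\left(s \right)}) = - (-110946 - \frac{15 - \frac{7}{4}}{-5 - \frac{7}{4}}) = - (-110946 - \frac{1}{- \frac{27}{4}} \cdot \frac{53}{4}) = - (-110946 - \left(- \frac{4}{27}\right) \frac{53}{4}) = - (-110946 - - \frac{53}{27}) = - (-110946 + \frac{53}{27}) = \left(-1\right) \left(- \frac{2995489}{27}\right) = \frac{2995489}{27}$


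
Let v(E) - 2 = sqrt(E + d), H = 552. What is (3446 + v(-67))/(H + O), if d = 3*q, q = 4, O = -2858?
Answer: -1724/1153 - I*sqrt(55)/2306 ≈ -1.4952 - 0.003216*I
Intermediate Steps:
d = 12 (d = 3*4 = 12)
v(E) = 2 + sqrt(12 + E) (v(E) = 2 + sqrt(E + 12) = 2 + sqrt(12 + E))
(3446 + v(-67))/(H + O) = (3446 + (2 + sqrt(12 - 67)))/(552 - 2858) = (3446 + (2 + sqrt(-55)))/(-2306) = (3446 + (2 + I*sqrt(55)))*(-1/2306) = (3448 + I*sqrt(55))*(-1/2306) = -1724/1153 - I*sqrt(55)/2306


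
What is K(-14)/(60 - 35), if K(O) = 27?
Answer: 27/25 ≈ 1.0800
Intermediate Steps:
K(-14)/(60 - 35) = 27/(60 - 35) = 27/25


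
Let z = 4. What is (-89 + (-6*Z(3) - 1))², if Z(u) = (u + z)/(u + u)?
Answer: 9409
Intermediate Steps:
Z(u) = (4 + u)/(2*u) (Z(u) = (u + 4)/(u + u) = (4 + u)/((2*u)) = (4 + u)*(1/(2*u)) = (4 + u)/(2*u))
(-89 + (-6*Z(3) - 1))² = (-89 + (-3*(4 + 3)/3 - 1))² = (-89 + (-3*7/3 - 1))² = (-89 + (-6*7/6 - 1))² = (-89 + (-7 - 1))² = (-89 - 8)² = (-97)² = 9409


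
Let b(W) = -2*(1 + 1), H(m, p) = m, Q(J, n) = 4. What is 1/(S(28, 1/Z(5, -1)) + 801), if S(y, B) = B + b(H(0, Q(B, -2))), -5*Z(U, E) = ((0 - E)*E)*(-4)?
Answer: 4/3183 ≈ 0.0012567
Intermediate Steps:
b(W) = -4 (b(W) = -2*2 = -4)
Z(U, E) = -4*E²/5 (Z(U, E) = -(0 - E)*E*(-4)/5 = -(-E)*E*(-4)/5 = -(-E²)*(-4)/5 = -4*E²/5)
S(y, B) = -4 + B (S(y, B) = B - 4 = -4 + B)
1/(S(28, 1/Z(5, -1)) + 801) = 1/((-4 + 1/(-⅘*(-1)²)) + 801) = 1/((-4 + 1/(-⅘*1)) + 801) = 1/((-4 + 1/(-⅘)) + 801) = 1/((-4 - 5/4) + 801) = 1/(-21/4 + 801) = 1/(3183/4) = 4/3183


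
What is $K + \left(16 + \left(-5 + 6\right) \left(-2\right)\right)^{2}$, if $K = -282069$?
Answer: $-281873$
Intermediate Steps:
$K + \left(16 + \left(-5 + 6\right) \left(-2\right)\right)^{2} = -282069 + \left(16 + \left(-5 + 6\right) \left(-2\right)\right)^{2} = -282069 + \left(16 + 1 \left(-2\right)\right)^{2} = -282069 + \left(16 - 2\right)^{2} = -282069 + 14^{2} = -282069 + 196 = -281873$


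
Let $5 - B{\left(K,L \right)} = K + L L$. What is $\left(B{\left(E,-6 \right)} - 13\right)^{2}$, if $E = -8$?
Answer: $1296$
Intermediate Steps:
$B{\left(K,L \right)} = 5 - K - L^{2}$ ($B{\left(K,L \right)} = 5 - \left(K + L L\right) = 5 - \left(K + L^{2}\right) = 5 - K - L^{2}$)
$\left(B{\left(E,-6 \right)} - 13\right)^{2} = \left(\left(5 - -8 - \left(-6\right)^{2}\right) - 13\right)^{2} = \left(\left(5 + 8 - 36\right) - 13\right)^{2} = \left(-23 - 13\right)^{2} = \left(-36\right)^{2} = 1296$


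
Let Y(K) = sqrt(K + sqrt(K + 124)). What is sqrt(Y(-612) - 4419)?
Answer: sqrt(-4419 + sqrt(2)*sqrt(-306 + I*sqrt(122))) ≈ 0.1861 + 66.472*I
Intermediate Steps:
Y(K) = sqrt(K + sqrt(124 + K))
sqrt(Y(-612) - 4419) = sqrt(sqrt(-612 + sqrt(124 - 612)) - 4419) = sqrt(sqrt(-612 + sqrt(-488)) - 4419) = sqrt(sqrt(-612 + 2*I*sqrt(122)) - 4419) = sqrt(-4419 + sqrt(-612 + 2*I*sqrt(122)))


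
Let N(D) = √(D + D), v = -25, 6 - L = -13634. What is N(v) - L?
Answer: -13640 + 5*I*√2 ≈ -13640.0 + 7.0711*I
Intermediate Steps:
L = 13640 (L = 6 - 1*(-13634) = 6 + 13634 = 13640)
N(D) = √2*√D (N(D) = √(2*D) = √2*√D)
N(v) - L = √2*√(-25) - 1*13640 = √2*(5*I) - 13640 = 5*I*√2 - 13640 = -13640 + 5*I*√2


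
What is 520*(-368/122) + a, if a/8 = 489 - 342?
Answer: -23944/61 ≈ -392.52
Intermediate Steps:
a = 1176 (a = 8*(489 - 342) = 8*147 = 1176)
520*(-368/122) + a = 520*(-368/122) + 1176 = 520*(-368*1/122) + 1176 = 520*(-184/61) + 1176 = -95680/61 + 1176 = -23944/61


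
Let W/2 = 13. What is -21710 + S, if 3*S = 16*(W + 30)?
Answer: -64234/3 ≈ -21411.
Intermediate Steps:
W = 26 (W = 2*13 = 26)
S = 896/3 (S = (16*(26 + 30))/3 = (16*56)/3 = (⅓)*896 = 896/3 ≈ 298.67)
-21710 + S = -21710 + 896/3 = -64234/3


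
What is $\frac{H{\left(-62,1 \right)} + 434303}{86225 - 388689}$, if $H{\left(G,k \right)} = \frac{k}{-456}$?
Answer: $- \frac{198042167}{137923584} \approx -1.4359$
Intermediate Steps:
$H{\left(G,k \right)} = - \frac{k}{456}$ ($H{\left(G,k \right)} = k \left(- \frac{1}{456}\right) = - \frac{k}{456}$)
$\frac{H{\left(-62,1 \right)} + 434303}{86225 - 388689} = \frac{\left(- \frac{1}{456}\right) 1 + 434303}{86225 - 388689} = \frac{- \frac{1}{456} + 434303}{-302464} = \frac{198042167}{456} \left(- \frac{1}{302464}\right) = - \frac{198042167}{137923584}$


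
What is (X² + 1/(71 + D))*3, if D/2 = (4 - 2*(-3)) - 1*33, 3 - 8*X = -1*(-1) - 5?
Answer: 3867/1600 ≈ 2.4169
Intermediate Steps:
X = 7/8 (X = 3/8 - (-1*(-1) - 5)/8 = 3/8 - (1 - 5)/8 = 3/8 - ⅛*(-4) = 3/8 + ½ = 7/8 ≈ 0.87500)
D = -46 (D = 2*((4 - 2*(-3)) - 1*33) = 2*((4 + 6) - 33) = 2*(10 - 33) = 2*(-23) = -46)
(X² + 1/(71 + D))*3 = ((7/8)² + 1/(71 - 46))*3 = (49/64 + 1/25)*3 = (1289/1600)*3 = 3867/1600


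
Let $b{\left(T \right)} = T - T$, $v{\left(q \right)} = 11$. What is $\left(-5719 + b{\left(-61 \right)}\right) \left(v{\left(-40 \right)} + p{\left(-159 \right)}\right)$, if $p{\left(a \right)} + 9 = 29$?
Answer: $-177289$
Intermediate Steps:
$p{\left(a \right)} = 20$ ($p{\left(a \right)} = -9 + 29 = 20$)
$b{\left(T \right)} = 0$
$\left(-5719 + b{\left(-61 \right)}\right) \left(v{\left(-40 \right)} + p{\left(-159 \right)}\right) = \left(-5719 + 0\right) \left(11 + 20\right) = \left(-5719\right) 31 = -177289$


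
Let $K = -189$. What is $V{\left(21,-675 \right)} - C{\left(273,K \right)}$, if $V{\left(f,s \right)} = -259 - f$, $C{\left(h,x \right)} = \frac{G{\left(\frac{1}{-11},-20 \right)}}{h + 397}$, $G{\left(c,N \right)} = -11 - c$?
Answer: $- \frac{206348}{737} \approx -279.98$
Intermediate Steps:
$C{\left(h,x \right)} = - \frac{120}{11 \left(397 + h\right)}$ ($C{\left(h,x \right)} = \frac{-11 - \frac{1}{-11}}{h + 397} = \frac{-11 - - \frac{1}{11}}{397 + h} = \frac{-11 + \frac{1}{11}}{397 + h} = - \frac{120}{11 \left(397 + h\right)}$)
$V{\left(21,-675 \right)} - C{\left(273,K \right)} = \left(-259 - 21\right) - - \frac{120}{4367 + 11 \cdot 273} = \left(-259 - 21\right) - - \frac{120}{4367 + 3003} = -280 - - \frac{120}{7370} = -280 - \left(-120\right) \frac{1}{7370} = -280 - - \frac{12}{737} = -280 + \frac{12}{737} = - \frac{206348}{737}$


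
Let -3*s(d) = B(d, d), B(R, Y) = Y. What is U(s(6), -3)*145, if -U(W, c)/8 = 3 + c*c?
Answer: -13920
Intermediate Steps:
s(d) = -d/3
U(W, c) = -24 - 8*c² (U(W, c) = -8*(3 + c*c) = -8*(3 + c²) = -24 - 8*c²)
U(s(6), -3)*145 = (-24 - 8*(-3)²)*145 = (-24 - 8*9)*145 = (-24 - 72)*145 = -96*145 = -13920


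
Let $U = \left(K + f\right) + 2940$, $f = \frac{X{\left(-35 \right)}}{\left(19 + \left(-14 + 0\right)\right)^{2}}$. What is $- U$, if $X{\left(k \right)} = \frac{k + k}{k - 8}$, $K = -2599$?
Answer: $- \frac{73329}{215} \approx -341.06$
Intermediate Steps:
$X{\left(k \right)} = \frac{2 k}{-8 + k}$
$f = \frac{14}{215}$ ($f = \frac{2 \left(-35\right) \frac{1}{-8 - 35}}{\left(19 + \left(-14 + 0\right)\right)^{2}} = \frac{2 \left(-35\right) \frac{1}{-43}}{\left(19 - 14\right)^{2}} = \frac{2 \left(-35\right) \left(- \frac{1}{43}\right)}{5^{2}} = \frac{70}{43 \cdot 25} = \frac{70}{43} \cdot \frac{1}{25} = \frac{14}{215} \approx 0.065116$)
$U = \frac{73329}{215}$ ($U = \left(-2599 + \frac{14}{215}\right) + 2940 = - \frac{558771}{215} + 2940 = \frac{73329}{215} \approx 341.06$)
$- U = \left(-1\right) \frac{73329}{215} = - \frac{73329}{215}$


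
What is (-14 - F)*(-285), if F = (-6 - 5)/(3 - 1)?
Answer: 4845/2 ≈ 2422.5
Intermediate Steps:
F = -11/2 ≈ -5.5000
(-14 - F)*(-285) = (-14 - 1*(-11/2))*(-285) = (-14 + 11/2)*(-285) = -17/2*(-285) = 4845/2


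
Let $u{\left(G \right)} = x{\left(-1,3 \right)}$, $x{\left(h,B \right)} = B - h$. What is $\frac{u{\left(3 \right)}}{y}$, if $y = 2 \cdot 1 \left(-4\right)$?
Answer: $- \frac{1}{2} \approx -0.5$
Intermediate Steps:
$u{\left(G \right)} = 4$ ($u{\left(G \right)} = 3 - -1 = 3 + 1 = 4$)
$y = -8$ ($y = 2 \left(-4\right) = -8$)
$\frac{u{\left(3 \right)}}{y} = \frac{4}{-8} = 4 \left(- \frac{1}{8}\right) = - \frac{1}{2}$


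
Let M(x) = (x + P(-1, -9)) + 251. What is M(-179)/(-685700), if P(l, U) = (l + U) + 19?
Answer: -81/685700 ≈ -0.00011813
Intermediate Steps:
P(l, U) = 19 + U + l (P(l, U) = (U + l) + 19 = 19 + U + l)
M(x) = 260 + x (M(x) = (x + (19 - 9 - 1)) + 251 = (x + 9) + 251 = (9 + x) + 251 = 260 + x)
M(-179)/(-685700) = (260 - 179)/(-685700) = 81*(-1/685700) = -81/685700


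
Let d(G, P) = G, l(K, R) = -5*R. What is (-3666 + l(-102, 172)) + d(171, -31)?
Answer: -4355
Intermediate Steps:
(-3666 + l(-102, 172)) + d(171, -31) = (-3666 - 5*172) + 171 = (-3666 - 860) + 171 = -4526 + 171 = -4355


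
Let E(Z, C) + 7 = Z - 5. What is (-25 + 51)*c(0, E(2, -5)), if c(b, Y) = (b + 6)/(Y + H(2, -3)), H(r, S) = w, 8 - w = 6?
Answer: -39/2 ≈ -19.500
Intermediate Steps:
w = 2 (w = 8 - 1*6 = 8 - 6 = 2)
H(r, S) = 2
E(Z, C) = -12 + Z (E(Z, C) = -7 + (Z - 5) = -7 + (-5 + Z) = -12 + Z)
c(b, Y) = (6 + b)/(2 + Y) (c(b, Y) = (b + 6)/(Y + 2) = (6 + b)/(2 + Y))
(-25 + 51)*c(0, E(2, -5)) = (-25 + 51)*((6 + 0)/(2 + (-12 + 2))) = 26*(6/(2 - 10)) = 26*(6/(-8)) = 26*(-1/8*6) = 26*(-3/4) = -39/2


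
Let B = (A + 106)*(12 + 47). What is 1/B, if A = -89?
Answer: 1/1003 ≈ 0.00099701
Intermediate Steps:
B = 1003 (B = (-89 + 106)*(12 + 47) = 17*59 = 1003)
1/B = 1/1003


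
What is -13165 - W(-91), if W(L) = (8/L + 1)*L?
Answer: -13082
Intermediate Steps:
W(L) = L*(1 + 8/L) (W(L) = (1 + 8/L)*L = L*(1 + 8/L))
-13165 - W(-91) = -13165 - (8 - 91) = -13165 - 1*(-83) = -13165 + 83 = -13082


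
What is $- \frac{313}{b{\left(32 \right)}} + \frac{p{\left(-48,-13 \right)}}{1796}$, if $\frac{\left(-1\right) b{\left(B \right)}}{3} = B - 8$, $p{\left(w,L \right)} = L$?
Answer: $\frac{140303}{32328} \approx 4.34$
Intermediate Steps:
$b{\left(B \right)} = 24 - 3 B$ ($b{\left(B \right)} = - 3 \left(B - 8\right) = - 3 \left(-8 + B\right) = 24 - 3 B$)
$- \frac{313}{b{\left(32 \right)}} + \frac{p{\left(-48,-13 \right)}}{1796} = - \frac{313}{24 - 96} - \frac{13}{1796} = - \frac{313}{-72} - \frac{13}{1796} = \left(-313\right) \left(- \frac{1}{72}\right) - \frac{13}{1796} = \frac{313}{72} - \frac{13}{1796} = \frac{140303}{32328}$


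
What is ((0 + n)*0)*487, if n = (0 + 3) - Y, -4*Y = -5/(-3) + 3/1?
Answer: 0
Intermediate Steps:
Y = -7/6 (Y = -(-5/(-3) + 3/1)/4 = -(-5*(-⅓) + 3*1)/4 = -(5/3 + 3)/4 = -¼*14/3 = -7/6 ≈ -1.1667)
n = 25/6 (n = (0 + 3) - 1*(-7/6) = 3 + 7/6 = 25/6 ≈ 4.1667)
((0 + n)*0)*487 = ((0 + 25/6)*0)*487 = ((25/6)*0)*487 = 0*487 = 0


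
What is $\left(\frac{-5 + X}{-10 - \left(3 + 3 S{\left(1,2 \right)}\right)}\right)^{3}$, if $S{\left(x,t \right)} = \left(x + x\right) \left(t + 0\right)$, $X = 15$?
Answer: $- \frac{8}{125} \approx -0.064$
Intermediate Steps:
$S{\left(x,t \right)} = 2 t x$ ($S{\left(x,t \right)} = 2 x t = 2 t x$)
$\left(\frac{-5 + X}{-10 - \left(3 + 3 S{\left(1,2 \right)}\right)}\right)^{3} = \left(\frac{-5 + 15}{-10 - \left(3 + 3 \cdot 2 \cdot 2 \cdot 1\right)}\right)^{3} = \left(\frac{10}{-10 - 15}\right)^{3} = \left(\frac{10}{-25}\right)^{3} = \left(10 \left(- \frac{1}{25}\right)\right)^{3} = \left(- \frac{2}{5}\right)^{3} = - \frac{8}{125}$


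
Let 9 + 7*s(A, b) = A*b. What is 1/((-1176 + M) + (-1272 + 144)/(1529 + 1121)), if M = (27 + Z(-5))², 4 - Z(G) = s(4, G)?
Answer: 64925/3804264 ≈ 0.017066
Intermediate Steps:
s(A, b) = -9/7 + A*b/7 (s(A, b) = -9/7 + (A*b)/7 = -9/7 + A*b/7)
Z(G) = 37/7 - 4*G/7 (Z(G) = 4 - (-9/7 + (⅐)*4*G) = 4 - (-9/7 + 4*G/7) = 4 + (9/7 - 4*G/7) = 37/7 - 4*G/7)
M = 60516/49 (M = (27 + (37/7 - 4/7*(-5)))² = (27 + (37/7 + 20/7))² = (27 + 57/7)² = (246/7)² = 60516/49 ≈ 1235.0)
1/((-1176 + M) + (-1272 + 144)/(1529 + 1121)) = 1/((-1176 + 60516/49) + (-1272 + 144)/(1529 + 1121)) = 1/(2892/49 - 1128/2650) = 1/(2892/49 - 1128*1/2650) = 1/(2892/49 - 564/1325) = 1/(3804264/64925) = 64925/3804264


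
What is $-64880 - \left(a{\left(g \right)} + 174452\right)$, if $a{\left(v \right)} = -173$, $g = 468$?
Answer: $-239159$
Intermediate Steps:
$-64880 - \left(a{\left(g \right)} + 174452\right) = -64880 - \left(-173 + 174452\right) = -64880 - 174279 = -239159$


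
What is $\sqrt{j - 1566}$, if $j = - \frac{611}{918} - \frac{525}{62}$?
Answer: $\frac{2 i \sqrt{8858569083}}{4743} \approx 39.688 i$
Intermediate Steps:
$j = - \frac{129958}{14229}$ ($j = \left(-611\right) \frac{1}{918} - \frac{525}{62} = - \frac{611}{918} - \frac{525}{62} = - \frac{129958}{14229} \approx -9.1333$)
$\sqrt{j - 1566} = \sqrt{- \frac{129958}{14229} - 1566} = \sqrt{- \frac{22412572}{14229}} = \frac{2 i \sqrt{8858569083}}{4743}$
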